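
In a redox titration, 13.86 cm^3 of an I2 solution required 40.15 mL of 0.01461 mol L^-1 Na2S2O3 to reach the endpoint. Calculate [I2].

n(Na2S2O3) = 0.01461 x 0.04015 = 0.0005866 mol.
From the balanced equation, 2 mol Na2S2O3 reacts with 1 mol I2, so n(I2) = 0.0005866 x 1/2 = 0.0002933 mol.
[I2] = 0.0002933 / 0.01386 L = 0.0212 M.

0.0212 M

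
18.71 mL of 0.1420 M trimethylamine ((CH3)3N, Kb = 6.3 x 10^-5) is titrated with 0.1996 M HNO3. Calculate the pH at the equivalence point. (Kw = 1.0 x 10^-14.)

5.44

n((CH3)3N) = 0.1420 x 0.01871 = 0.002657 mol; V(HNO3) at equivalence = 0.002657/0.1996 = 0.01331 L.
At equivalence the base is fully converted to (CH3)3NH+; total volume = 0.03202 L, so [(CH3)3NH+] = 0.002657/0.03202 = 0.08297 M.
Ka((CH3)3NH+) = Kw/Kb = 1.0e-14 / 6.3 x 10^-5 = 1.59e-10.
[H^+] = sqrt(Ka x [(CH3)3NH+]) = sqrt(1.59e-10 x 0.08297) = 3.63e-6 M.
pH = -log(3.63e-6) = 5.44.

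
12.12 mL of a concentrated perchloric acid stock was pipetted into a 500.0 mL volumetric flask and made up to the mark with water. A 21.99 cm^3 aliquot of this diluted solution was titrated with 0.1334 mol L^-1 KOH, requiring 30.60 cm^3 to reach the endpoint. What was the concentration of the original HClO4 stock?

7.66 M

n(KOH) = 0.1334 x 0.03060 = 0.004082 mol.
n(HClO4) in the aliquot = 0.004082 mol.
[diluted HClO4] = 0.004082 / 0.02199 = 0.1856 M.
Dilution factor = 500.0/12.12 = 41.25, so [stock] = 0.1856 x 41.25 = 7.66 M.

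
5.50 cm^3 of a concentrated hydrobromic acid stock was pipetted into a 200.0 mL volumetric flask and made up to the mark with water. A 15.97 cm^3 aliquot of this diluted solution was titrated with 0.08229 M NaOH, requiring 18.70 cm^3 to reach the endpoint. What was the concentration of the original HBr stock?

3.50 M

n(NaOH) = 0.08229 x 0.01870 = 0.001539 mol.
n(HBr) in the aliquot = 0.001539 mol.
[diluted HBr] = 0.001539 / 0.01597 = 0.09636 M.
Dilution factor = 200.0/5.500 = 36.36, so [stock] = 0.09636 x 36.36 = 3.50 M.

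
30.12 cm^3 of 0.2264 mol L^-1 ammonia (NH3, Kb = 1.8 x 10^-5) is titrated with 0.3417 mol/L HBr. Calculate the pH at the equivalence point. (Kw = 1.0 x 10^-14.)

5.06

n(NH3) = 0.2264 x 0.03012 = 0.006819 mol; V(HBr) at equivalence = 0.006819/0.3417 = 0.01996 L.
At equivalence the base is fully converted to NH4+; total volume = 0.05008 L, so [NH4+] = 0.006819/0.05008 = 0.1362 M.
Ka(NH4+) = Kw/Kb = 1.0e-14 / 1.8 x 10^-5 = 5.56e-10.
[H^+] = sqrt(Ka x [NH4+]) = sqrt(5.56e-10 x 0.1362) = 8.70e-6 M.
pH = -log(8.70e-6) = 5.06.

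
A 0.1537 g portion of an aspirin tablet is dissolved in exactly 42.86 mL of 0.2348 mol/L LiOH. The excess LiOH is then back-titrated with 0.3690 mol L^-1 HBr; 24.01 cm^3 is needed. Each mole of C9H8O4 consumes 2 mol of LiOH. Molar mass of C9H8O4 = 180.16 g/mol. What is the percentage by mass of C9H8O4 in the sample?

Total n(LiOH) added = 0.2348 x 0.04286 = 0.01006 mol.
n(HBr) used = 0.3690 x 0.02401 = 0.008860 mol, which equals the excess n(LiOH).
So n(LiOH) consumed by the sample = 0.01006 - 0.008860 = 0.001204 mol.
n(C9H8O4) = 0.001204 / 2 = 0.0006019 mol.
mass C9H8O4 = 0.0006019 x 180.16 = 0.1084 g, so %C9H8O4 = 0.1084/0.1537 x 100 = 70.6%.

70.6%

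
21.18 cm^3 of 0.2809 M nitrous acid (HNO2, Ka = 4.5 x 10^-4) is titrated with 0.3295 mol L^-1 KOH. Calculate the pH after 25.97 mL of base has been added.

n(acid) = 0.2809 x 0.02118 = 0.005949 mol; n(KOH) added = 0.3295 x 0.02597 = 0.008557 mol.
Base is in excess by 0.008557 - 0.005949 = 0.002608 mol in a total volume of 0.04715 L.
[OH^-] = 0.002608/0.04715 = 0.05531 M, so pOH = 1.26 and pH = 14.00 - 1.26 = 12.74.

12.74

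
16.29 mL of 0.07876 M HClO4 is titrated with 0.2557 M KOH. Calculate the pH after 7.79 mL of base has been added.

12.47

n(acid) = 0.07876 x 0.01629 = 0.001283 mol; n(KOH) added = 0.2557 x 0.007790 = 0.001992 mol.
Base is in excess by 0.001992 - 0.001283 = 0.0007089 mol in a total volume of 0.02408 L.
[OH^-] = 0.0007089/0.02408 = 0.02944 M, so pOH = 1.53 and pH = 14.00 - 1.53 = 12.47.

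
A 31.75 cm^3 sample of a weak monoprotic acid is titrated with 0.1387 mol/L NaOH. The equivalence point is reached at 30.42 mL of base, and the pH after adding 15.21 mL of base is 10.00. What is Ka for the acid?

1.0 x 10^-10

15.21 mL is half of the equivalence volume, so this is the half-equivalence point where [HA] = [A^-].
At half-equivalence pH = pKa, so pKa = 10.00.
Ka = 10^(-10.00) = 1.0 x 10^-10.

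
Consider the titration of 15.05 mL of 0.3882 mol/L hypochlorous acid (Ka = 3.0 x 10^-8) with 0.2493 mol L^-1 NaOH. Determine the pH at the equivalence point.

10.35

n(HClO) = 0.3882 x 0.01505 = 0.005842 mol; V(NaOH) at equivalence = 0.005842/0.2493 = 0.02344 L.
At equivalence all the acid is converted to ClO-; total volume = 0.01505 + 0.02344 = 0.03849 L, so [ClO-] = 0.005842/0.03849 = 0.1518 M.
Kb = Kw/Ka = 1.0e-14 / 3.0 x 10^-8 = 3.33e-7.
[OH^-] = sqrt(Kb x [ClO-]) = sqrt(3.33e-7 x 0.1518) = 0.000225 M.
pOH = 3.65, so pH = 14.00 - 3.65 = 10.35.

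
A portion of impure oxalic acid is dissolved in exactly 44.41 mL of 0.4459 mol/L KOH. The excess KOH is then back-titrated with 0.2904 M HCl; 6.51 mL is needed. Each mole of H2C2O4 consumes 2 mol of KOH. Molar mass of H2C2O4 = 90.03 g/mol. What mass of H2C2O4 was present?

Total n(KOH) added = 0.4459 x 0.04441 = 0.01980 mol.
n(HCl) used = 0.2904 x 0.006510 = 0.001891 mol, which equals the excess n(KOH).
So n(KOH) consumed by the sample = 0.01980 - 0.001891 = 0.01791 mol.
n(H2C2O4) = 0.01791 / 2 = 0.008956 mol.
mass = 0.008956 mol x 90.03 g/mol = 0.806 g.

0.806 g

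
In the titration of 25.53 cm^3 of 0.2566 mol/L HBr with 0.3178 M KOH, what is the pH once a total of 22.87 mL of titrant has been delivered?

12.17

n(acid) = 0.2566 x 0.02553 = 0.006551 mol; n(KOH) added = 0.3178 x 0.02287 = 0.007268 mol.
Base is in excess by 0.007268 - 0.006551 = 0.0007171 mol in a total volume of 0.04840 L.
[OH^-] = 0.0007171/0.04840 = 0.01482 M, so pOH = 1.83 and pH = 14.00 - 1.83 = 12.17.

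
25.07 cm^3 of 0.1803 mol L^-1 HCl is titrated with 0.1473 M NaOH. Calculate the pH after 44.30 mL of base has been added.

12.46

n(acid) = 0.1803 x 0.02507 = 0.004520 mol; n(NaOH) added = 0.1473 x 0.04430 = 0.006525 mol.
Base is in excess by 0.006525 - 0.004520 = 0.002005 mol in a total volume of 0.06937 L.
[OH^-] = 0.002005/0.06937 = 0.02891 M, so pOH = 1.54 and pH = 14.00 - 1.54 = 12.46.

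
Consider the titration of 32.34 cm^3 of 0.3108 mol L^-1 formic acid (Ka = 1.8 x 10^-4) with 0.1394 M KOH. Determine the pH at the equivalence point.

n(HCOOH) = 0.3108 x 0.03234 = 0.01005 mol; V(KOH) at equivalence = 0.01005/0.1394 = 0.07210 L.
At equivalence all the acid is converted to HCOO-; total volume = 0.03234 + 0.07210 = 0.1044 L, so [HCOO-] = 0.01005/0.1044 = 0.09624 M.
Kb = Kw/Ka = 1.0e-14 / 1.8 x 10^-4 = 5.56e-11.
[OH^-] = sqrt(Kb x [HCOO-]) = sqrt(5.56e-11 x 0.09624) = 2.31e-6 M.
pOH = 5.64, so pH = 14.00 - 5.64 = 8.36.

8.36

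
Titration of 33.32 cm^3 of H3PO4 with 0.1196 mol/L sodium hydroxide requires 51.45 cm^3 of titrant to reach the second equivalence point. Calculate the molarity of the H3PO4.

0.0923 M

n(NaOH) = 0.1196 x 0.05145 = 0.006153 mol.
At the second equivalence point, 2 mol OH^- react per mol H3PO4, so n(H3PO4) = 0.006153 / 2 = 0.003077 mol.
[H3PO4] = 0.003077 / 0.03332 L = 0.0923 M.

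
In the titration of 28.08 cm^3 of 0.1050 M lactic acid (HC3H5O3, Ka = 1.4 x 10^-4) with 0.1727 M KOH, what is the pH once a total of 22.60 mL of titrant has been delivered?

12.27

n(acid) = 0.1050 x 0.02808 = 0.002948 mol; n(KOH) added = 0.1727 x 0.02260 = 0.003903 mol.
Base is in excess by 0.003903 - 0.002948 = 0.0009546 mol in a total volume of 0.05068 L.
[OH^-] = 0.0009546/0.05068 = 0.01884 M, so pOH = 1.73 and pH = 14.00 - 1.73 = 12.27.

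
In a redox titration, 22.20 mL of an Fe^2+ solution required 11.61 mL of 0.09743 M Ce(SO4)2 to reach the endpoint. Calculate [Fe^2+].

0.0510 M

n(Ce(SO4)2) = 0.09743 x 0.01161 = 0.001131 mol.
From the balanced equation, 1 mol Ce(SO4)2 reacts with 1 mol Fe^2+, so n(Fe^2+) = 0.001131 x 1/1 = 0.001131 mol.
[Fe^2+] = 0.001131 / 0.02220 L = 0.0510 M.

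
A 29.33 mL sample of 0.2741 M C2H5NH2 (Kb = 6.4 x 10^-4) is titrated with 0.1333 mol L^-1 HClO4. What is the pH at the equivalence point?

n(C2H5NH2) = 0.2741 x 0.02933 = 0.008039 mol; V(HClO4) at equivalence = 0.008039/0.1333 = 0.06031 L.
At equivalence the base is fully converted to C2H5NH3+; total volume = 0.08964 L, so [C2H5NH3+] = 0.008039/0.08964 = 0.08968 M.
Ka(C2H5NH3+) = Kw/Kb = 1.0e-14 / 6.4 x 10^-4 = 1.56e-11.
[H^+] = sqrt(Ka x [C2H5NH3+]) = sqrt(1.56e-11 x 0.08968) = 1.18e-6 M.
pH = -log(1.18e-6) = 5.93.

5.93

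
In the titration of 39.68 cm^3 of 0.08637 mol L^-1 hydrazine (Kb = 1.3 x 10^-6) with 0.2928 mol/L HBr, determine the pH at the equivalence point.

4.64

n(N2H4) = 0.08637 x 0.03968 = 0.003427 mol; V(HBr) at equivalence = 0.003427/0.2928 = 0.01170 L.
At equivalence the base is fully converted to N2H5+; total volume = 0.05138 L, so [N2H5+] = 0.003427/0.05138 = 0.06670 M.
Ka(N2H5+) = Kw/Kb = 1.0e-14 / 1.3 x 10^-6 = 7.69e-9.
[H^+] = sqrt(Ka x [N2H5+]) = sqrt(7.69e-9 x 0.06670) = 2.27e-5 M.
pH = -log(2.27e-5) = 4.64.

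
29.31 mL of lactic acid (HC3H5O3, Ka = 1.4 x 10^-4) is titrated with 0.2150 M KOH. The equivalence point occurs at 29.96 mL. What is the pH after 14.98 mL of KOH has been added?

14.98 mL is exactly half the equivalence volume (29.96/2), i.e. the half-equivalence point.
There, n(HA) = n(A^-), so pH = pKa = -log(1.4 x 10^-4) = 3.85.

3.85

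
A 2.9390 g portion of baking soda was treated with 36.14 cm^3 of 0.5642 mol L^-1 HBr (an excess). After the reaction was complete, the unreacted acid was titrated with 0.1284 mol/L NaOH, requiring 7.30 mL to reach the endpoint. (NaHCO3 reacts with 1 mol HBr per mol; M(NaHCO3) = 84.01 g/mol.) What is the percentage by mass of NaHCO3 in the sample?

55.6%

Total n(HBr) added = 0.5642 x 0.03614 = 0.02039 mol.
n(NaOH) used = 0.1284 x 0.007300 = 0.0009373 mol, which equals the excess n(HBr).
So n(HBr) consumed by the sample = 0.02039 - 0.0009373 = 0.01945 mol.
n(NaHCO3) = 0.01945 / 1 = 0.01945 mol.
mass NaHCO3 = 0.01945 x 84.01 = 1.634 g, so %NaHCO3 = 1.634/2.9390 x 100 = 55.6%.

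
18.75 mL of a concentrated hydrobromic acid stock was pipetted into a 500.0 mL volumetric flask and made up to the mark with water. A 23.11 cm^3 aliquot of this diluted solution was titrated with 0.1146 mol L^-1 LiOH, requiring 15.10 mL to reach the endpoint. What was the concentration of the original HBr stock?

2.00 M

n(LiOH) = 0.1146 x 0.01510 = 0.001730 mol.
n(HBr) in the aliquot = 0.001730 mol.
[diluted HBr] = 0.001730 / 0.02311 = 0.07488 M.
Dilution factor = 500.0/18.75 = 26.67, so [stock] = 0.07488 x 26.67 = 2.00 M.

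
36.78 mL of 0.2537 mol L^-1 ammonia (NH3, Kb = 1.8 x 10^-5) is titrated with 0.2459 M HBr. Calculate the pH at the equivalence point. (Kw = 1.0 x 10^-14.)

n(NH3) = 0.2537 x 0.03678 = 0.009331 mol; V(HBr) at equivalence = 0.009331/0.2459 = 0.03795 L.
At equivalence the base is fully converted to NH4+; total volume = 0.07473 L, so [NH4+] = 0.009331/0.07473 = 0.1249 M.
Ka(NH4+) = Kw/Kb = 1.0e-14 / 1.8 x 10^-5 = 5.56e-10.
[H^+] = sqrt(Ka x [NH4+]) = sqrt(5.56e-10 x 0.1249) = 8.33e-6 M.
pH = -log(8.33e-6) = 5.08.

5.08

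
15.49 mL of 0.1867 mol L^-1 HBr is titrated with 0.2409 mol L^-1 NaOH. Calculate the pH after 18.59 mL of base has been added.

n(acid) = 0.1867 x 0.01549 = 0.002892 mol; n(NaOH) added = 0.2409 x 0.01859 = 0.004478 mol.
Base is in excess by 0.004478 - 0.002892 = 0.001586 mol in a total volume of 0.03408 L.
[OH^-] = 0.001586/0.03408 = 0.04655 M, so pOH = 1.33 and pH = 14.00 - 1.33 = 12.67.

12.67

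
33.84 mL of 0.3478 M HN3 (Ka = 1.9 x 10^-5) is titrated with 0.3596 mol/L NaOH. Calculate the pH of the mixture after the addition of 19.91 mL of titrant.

4.91

Initial n(HN3) = 0.3478 x 0.03384 = 0.01177 mol.
n(NaOH) added = 0.3596 x 0.01991 = 0.007160 mol, converting that many moles of HN3 to N3-.
Remaining n(HN3) = 0.004610 mol; n(N3-) = 0.007160 mol.
By Henderson-Hasselbalch, pH = pKa + log([A^-]/[HA]) = 4.72 + log(0.007160/0.004610) = 4.72 + (+0.19) = 4.91.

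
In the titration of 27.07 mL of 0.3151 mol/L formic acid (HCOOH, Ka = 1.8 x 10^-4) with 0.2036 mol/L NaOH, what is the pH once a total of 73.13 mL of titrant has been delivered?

n(acid) = 0.3151 x 0.02707 = 0.008530 mol; n(NaOH) added = 0.2036 x 0.07313 = 0.01489 mol.
Base is in excess by 0.01489 - 0.008530 = 0.006360 mol in a total volume of 0.1002 L.
[OH^-] = 0.006360/0.1002 = 0.06347 M, so pOH = 1.20 and pH = 14.00 - 1.20 = 12.80.

12.80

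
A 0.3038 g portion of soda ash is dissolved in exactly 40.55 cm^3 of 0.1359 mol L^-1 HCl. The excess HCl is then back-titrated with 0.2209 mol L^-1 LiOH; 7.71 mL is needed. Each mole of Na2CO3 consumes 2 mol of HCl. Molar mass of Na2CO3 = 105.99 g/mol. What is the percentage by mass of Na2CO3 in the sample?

Total n(HCl) added = 0.1359 x 0.04055 = 0.005511 mol.
n(LiOH) used = 0.2209 x 0.007710 = 0.001703 mol, which equals the excess n(HCl).
So n(HCl) consumed by the sample = 0.005511 - 0.001703 = 0.003808 mol.
n(Na2CO3) = 0.003808 / 2 = 0.001904 mol.
mass Na2CO3 = 0.001904 x 105.99 = 0.2018 g, so %Na2CO3 = 0.2018/0.3038 x 100 = 66.4%.

66.4%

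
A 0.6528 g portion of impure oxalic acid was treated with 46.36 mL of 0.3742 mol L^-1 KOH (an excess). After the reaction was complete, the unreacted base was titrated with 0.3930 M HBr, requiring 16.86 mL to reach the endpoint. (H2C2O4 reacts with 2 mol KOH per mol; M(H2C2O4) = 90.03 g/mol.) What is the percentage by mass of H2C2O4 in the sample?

Total n(KOH) added = 0.3742 x 0.04636 = 0.01735 mol.
n(HBr) used = 0.3930 x 0.01686 = 0.006626 mol, which equals the excess n(KOH).
So n(KOH) consumed by the sample = 0.01735 - 0.006626 = 0.01072 mol.
n(H2C2O4) = 0.01072 / 2 = 0.005361 mol.
mass H2C2O4 = 0.005361 x 90.03 = 0.4826 g, so %H2C2O4 = 0.4826/0.6528 x 100 = 73.9%.

73.9%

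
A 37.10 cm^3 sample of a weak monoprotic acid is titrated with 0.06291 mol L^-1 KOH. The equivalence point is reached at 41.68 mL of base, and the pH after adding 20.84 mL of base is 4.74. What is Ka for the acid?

1.8 x 10^-5

20.84 mL is half of the equivalence volume, so this is the half-equivalence point where [HA] = [A^-].
At half-equivalence pH = pKa, so pKa = 4.74.
Ka = 10^(-4.74) = 1.8 x 10^-5.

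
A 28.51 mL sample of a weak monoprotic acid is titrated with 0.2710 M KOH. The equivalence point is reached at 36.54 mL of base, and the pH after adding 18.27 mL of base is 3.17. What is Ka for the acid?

18.27 mL is half of the equivalence volume, so this is the half-equivalence point where [HA] = [A^-].
At half-equivalence pH = pKa, so pKa = 3.17.
Ka = 10^(-3.17) = 6.8 x 10^-4.

6.8 x 10^-4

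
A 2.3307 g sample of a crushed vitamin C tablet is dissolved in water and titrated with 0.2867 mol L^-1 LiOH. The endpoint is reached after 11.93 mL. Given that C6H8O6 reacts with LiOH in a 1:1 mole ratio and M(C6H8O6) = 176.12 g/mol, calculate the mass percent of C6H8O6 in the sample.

25.8%

n(LiOH) = 0.2867 x 0.01193 = 0.003420 mol.
n(C6H8O6) = 0.003420 / 1 = 0.003420 mol.
mass of C6H8O6 = 0.003420 x 176.12 = 0.6024 g.
% purity = 0.6024 / 2.3307 x 100 = 25.8%.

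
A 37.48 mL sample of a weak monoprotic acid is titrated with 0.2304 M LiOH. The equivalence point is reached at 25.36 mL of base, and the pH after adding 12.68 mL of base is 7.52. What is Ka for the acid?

3.0 x 10^-8

12.68 mL is half of the equivalence volume, so this is the half-equivalence point where [HA] = [A^-].
At half-equivalence pH = pKa, so pKa = 7.52.
Ka = 10^(-7.52) = 3.0 x 10^-8.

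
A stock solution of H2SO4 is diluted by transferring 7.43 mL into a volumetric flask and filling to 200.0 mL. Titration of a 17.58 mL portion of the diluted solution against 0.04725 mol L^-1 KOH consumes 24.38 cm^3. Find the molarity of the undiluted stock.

n(KOH) = 0.04725 x 0.02438 = 0.001152 mol.
n(H2SO4) in the aliquot = 0.001152 x 1/2 = 0.0005760 mol.
[diluted H2SO4] = 0.0005760 / 0.01758 = 0.03276 M.
Dilution factor = 200.0/7.430 = 26.92, so [stock] = 0.03276 x 26.92 = 0.882 M.

0.882 M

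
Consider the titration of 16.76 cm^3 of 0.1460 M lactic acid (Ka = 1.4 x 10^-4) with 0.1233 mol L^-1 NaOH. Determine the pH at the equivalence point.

8.34

n(HC3H5O3) = 0.1460 x 0.01676 = 0.002447 mol; V(NaOH) at equivalence = 0.002447/0.1233 = 0.01985 L.
At equivalence all the acid is converted to C3H5O3-; total volume = 0.01676 + 0.01985 = 0.03661 L, so [C3H5O3-] = 0.002447/0.03661 = 0.06685 M.
Kb = Kw/Ka = 1.0e-14 / 1.4 x 10^-4 = 7.14e-11.
[OH^-] = sqrt(Kb x [C3H5O3-]) = sqrt(7.14e-11 x 0.06685) = 2.19e-6 M.
pOH = 5.66, so pH = 14.00 - 5.66 = 8.34.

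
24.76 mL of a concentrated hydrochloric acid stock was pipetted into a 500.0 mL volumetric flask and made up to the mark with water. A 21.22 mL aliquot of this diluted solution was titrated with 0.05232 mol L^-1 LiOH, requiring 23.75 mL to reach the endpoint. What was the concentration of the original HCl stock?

n(LiOH) = 0.05232 x 0.02375 = 0.001243 mol.
n(HCl) in the aliquot = 0.001243 mol.
[diluted HCl] = 0.001243 / 0.02122 = 0.05856 M.
Dilution factor = 500.0/24.76 = 20.19, so [stock] = 0.05856 x 20.19 = 1.18 M.

1.18 M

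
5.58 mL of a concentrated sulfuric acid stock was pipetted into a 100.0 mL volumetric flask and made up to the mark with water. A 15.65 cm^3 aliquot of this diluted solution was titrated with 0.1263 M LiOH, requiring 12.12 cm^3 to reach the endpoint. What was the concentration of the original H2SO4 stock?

n(LiOH) = 0.1263 x 0.01212 = 0.001531 mol.
n(H2SO4) in the aliquot = 0.001531 x 1/2 = 0.0007654 mol.
[diluted H2SO4] = 0.0007654 / 0.01565 = 0.04891 M.
Dilution factor = 100.0/5.580 = 17.92, so [stock] = 0.04891 x 17.92 = 0.876 M.

0.876 M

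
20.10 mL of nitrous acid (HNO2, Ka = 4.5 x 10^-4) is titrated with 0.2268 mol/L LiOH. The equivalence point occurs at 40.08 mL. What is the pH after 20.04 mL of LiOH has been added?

3.35

20.04 mL is exactly half the equivalence volume (40.08/2), i.e. the half-equivalence point.
There, n(HA) = n(A^-), so pH = pKa = -log(4.5 x 10^-4) = 3.35.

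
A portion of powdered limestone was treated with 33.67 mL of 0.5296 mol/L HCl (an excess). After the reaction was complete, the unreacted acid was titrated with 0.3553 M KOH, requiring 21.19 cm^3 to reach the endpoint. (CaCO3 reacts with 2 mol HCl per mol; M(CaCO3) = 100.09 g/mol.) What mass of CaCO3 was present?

0.516 g

Total n(HCl) added = 0.5296 x 0.03367 = 0.01783 mol.
n(KOH) used = 0.3553 x 0.02119 = 0.007529 mol, which equals the excess n(HCl).
So n(HCl) consumed by the sample = 0.01783 - 0.007529 = 0.01030 mol.
n(CaCO3) = 0.01030 / 2 = 0.005151 mol.
mass = 0.005151 mol x 100.09 g/mol = 0.516 g.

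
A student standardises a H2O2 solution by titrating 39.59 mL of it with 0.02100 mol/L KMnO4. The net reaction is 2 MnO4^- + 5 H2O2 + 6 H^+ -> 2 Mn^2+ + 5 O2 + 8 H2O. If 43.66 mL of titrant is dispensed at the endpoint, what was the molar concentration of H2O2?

n(KMnO4) = 0.02100 x 0.04366 = 0.0009169 mol.
From the balanced equation, 2 mol KMnO4 reacts with 5 mol H2O2, so n(H2O2) = 0.0009169 x 5/2 = 0.002292 mol.
[H2O2] = 0.002292 / 0.03959 L = 0.0579 M.

0.0579 M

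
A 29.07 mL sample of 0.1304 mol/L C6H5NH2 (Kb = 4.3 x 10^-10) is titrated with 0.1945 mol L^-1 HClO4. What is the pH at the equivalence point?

2.87

n(C6H5NH2) = 0.1304 x 0.02907 = 0.003791 mol; V(HClO4) at equivalence = 0.003791/0.1945 = 0.01949 L.
At equivalence the base is fully converted to C6H5NH3+; total volume = 0.04856 L, so [C6H5NH3+] = 0.003791/0.04856 = 0.07806 M.
Ka(C6H5NH3+) = Kw/Kb = 1.0e-14 / 4.3 x 10^-10 = 2.33e-5.
[H^+] = sqrt(Ka x [C6H5NH3+]) = sqrt(2.33e-5 x 0.07806) = 0.00135 M.
pH = -log(0.00135) = 2.87.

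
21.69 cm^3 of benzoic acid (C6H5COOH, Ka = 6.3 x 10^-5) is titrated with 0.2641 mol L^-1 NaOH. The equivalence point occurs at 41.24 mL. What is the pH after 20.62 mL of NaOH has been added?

20.62 mL is exactly half the equivalence volume (41.24/2), i.e. the half-equivalence point.
There, n(HA) = n(A^-), so pH = pKa = -log(6.3 x 10^-5) = 4.20.

4.20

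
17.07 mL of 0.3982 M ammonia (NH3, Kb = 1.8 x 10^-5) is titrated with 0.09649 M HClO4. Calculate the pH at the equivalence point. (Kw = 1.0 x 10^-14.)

n(NH3) = 0.3982 x 0.01707 = 0.006797 mol; V(HClO4) at equivalence = 0.006797/0.09649 = 0.07045 L.
At equivalence the base is fully converted to NH4+; total volume = 0.08752 L, so [NH4+] = 0.006797/0.08752 = 0.07767 M.
Ka(NH4+) = Kw/Kb = 1.0e-14 / 1.8 x 10^-5 = 5.56e-10.
[H^+] = sqrt(Ka x [NH4+]) = sqrt(5.56e-10 x 0.07767) = 6.57e-6 M.
pH = -log(6.57e-6) = 5.18.

5.18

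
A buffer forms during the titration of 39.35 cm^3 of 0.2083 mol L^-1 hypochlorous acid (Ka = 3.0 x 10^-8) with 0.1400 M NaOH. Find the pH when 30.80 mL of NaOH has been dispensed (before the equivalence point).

7.57

Initial n(HClO) = 0.2083 x 0.03935 = 0.008197 mol.
n(NaOH) added = 0.1400 x 0.03080 = 0.004312 mol, converting that many moles of HClO to ClO-.
Remaining n(HClO) = 0.003885 mol; n(ClO-) = 0.004312 mol.
By Henderson-Hasselbalch, pH = pKa + log([A^-]/[HA]) = 7.52 + log(0.004312/0.003885) = 7.52 + (+0.05) = 7.57.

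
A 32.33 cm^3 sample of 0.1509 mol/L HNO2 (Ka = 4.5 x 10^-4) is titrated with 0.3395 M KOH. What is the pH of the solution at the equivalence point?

8.18

n(HNO2) = 0.1509 x 0.03233 = 0.004879 mol; V(KOH) at equivalence = 0.004879/0.3395 = 0.01437 L.
At equivalence all the acid is converted to NO2-; total volume = 0.03233 + 0.01437 = 0.04670 L, so [NO2-] = 0.004879/0.04670 = 0.1045 M.
Kb = Kw/Ka = 1.0e-14 / 4.5 x 10^-4 = 2.22e-11.
[OH^-] = sqrt(Kb x [NO2-]) = sqrt(2.22e-11 x 0.1045) = 1.52e-6 M.
pOH = 5.82, so pH = 14.00 - 5.82 = 8.18.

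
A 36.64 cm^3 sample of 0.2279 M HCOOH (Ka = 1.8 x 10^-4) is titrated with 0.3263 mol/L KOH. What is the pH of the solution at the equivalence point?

8.44

n(HCOOH) = 0.2279 x 0.03664 = 0.008350 mol; V(KOH) at equivalence = 0.008350/0.3263 = 0.02559 L.
At equivalence all the acid is converted to HCOO-; total volume = 0.03664 + 0.02559 = 0.06223 L, so [HCOO-] = 0.008350/0.06223 = 0.1342 M.
Kb = Kw/Ka = 1.0e-14 / 1.8 x 10^-4 = 5.56e-11.
[OH^-] = sqrt(Kb x [HCOO-]) = sqrt(5.56e-11 x 0.1342) = 2.73e-6 M.
pOH = 5.56, so pH = 14.00 - 5.56 = 8.44.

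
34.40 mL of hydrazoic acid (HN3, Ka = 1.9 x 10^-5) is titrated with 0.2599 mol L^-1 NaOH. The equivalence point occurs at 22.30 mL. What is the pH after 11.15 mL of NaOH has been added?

11.15 mL is exactly half the equivalence volume (22.30/2), i.e. the half-equivalence point.
There, n(HA) = n(A^-), so pH = pKa = -log(1.9 x 10^-5) = 4.72.

4.72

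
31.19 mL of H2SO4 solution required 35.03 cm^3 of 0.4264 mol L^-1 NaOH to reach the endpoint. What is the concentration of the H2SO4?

0.239 M

n(NaOH) delivered = 0.4264 x 0.03503 = 0.01494 mol.
The reaction is 1 H2SO4 + 2 NaOH, so n(H2SO4) = 0.01494 x 1/2 = 0.007468 mol.
[H2SO4] = 0.007468 mol / 0.03119 L = 0.239 M.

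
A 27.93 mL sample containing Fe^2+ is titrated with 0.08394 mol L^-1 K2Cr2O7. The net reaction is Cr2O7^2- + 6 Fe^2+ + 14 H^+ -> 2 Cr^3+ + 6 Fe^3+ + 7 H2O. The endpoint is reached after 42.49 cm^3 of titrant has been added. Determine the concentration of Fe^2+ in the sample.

0.766 M

n(K2Cr2O7) = 0.08394 x 0.04249 = 0.003567 mol.
From the balanced equation, 1 mol K2Cr2O7 reacts with 6 mol Fe^2+, so n(Fe^2+) = 0.003567 x 6/1 = 0.02140 mol.
[Fe^2+] = 0.02140 / 0.02793 L = 0.766 M.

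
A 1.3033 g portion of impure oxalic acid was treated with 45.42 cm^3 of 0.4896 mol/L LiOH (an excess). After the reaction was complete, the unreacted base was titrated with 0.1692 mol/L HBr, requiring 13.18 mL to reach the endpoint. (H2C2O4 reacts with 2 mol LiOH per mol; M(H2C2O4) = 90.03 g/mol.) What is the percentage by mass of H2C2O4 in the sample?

69.1%

Total n(LiOH) added = 0.4896 x 0.04542 = 0.02224 mol.
n(HBr) used = 0.1692 x 0.01318 = 0.002230 mol, which equals the excess n(LiOH).
So n(LiOH) consumed by the sample = 0.02224 - 0.002230 = 0.02001 mol.
n(H2C2O4) = 0.02001 / 2 = 0.01000 mol.
mass H2C2O4 = 0.01000 x 90.03 = 0.9006 g, so %H2C2O4 = 0.9006/1.3033 x 100 = 69.1%.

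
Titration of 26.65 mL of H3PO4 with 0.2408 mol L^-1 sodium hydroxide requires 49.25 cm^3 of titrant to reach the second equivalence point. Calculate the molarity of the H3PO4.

0.223 M

n(NaOH) = 0.2408 x 0.04925 = 0.01186 mol.
At the second equivalence point, 2 mol OH^- react per mol H3PO4, so n(H3PO4) = 0.01186 / 2 = 0.005930 mol.
[H3PO4] = 0.005930 / 0.02665 L = 0.223 M.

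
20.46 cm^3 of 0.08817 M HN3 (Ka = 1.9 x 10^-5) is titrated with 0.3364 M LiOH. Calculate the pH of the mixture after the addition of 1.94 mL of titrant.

4.47

Initial n(HN3) = 0.08817 x 0.02046 = 0.001804 mol.
n(LiOH) added = 0.3364 x 0.001940 = 0.0006526 mol, converting that many moles of HN3 to N3-.
Remaining n(HN3) = 0.001151 mol; n(N3-) = 0.0006526 mol.
By Henderson-Hasselbalch, pH = pKa + log([A^-]/[HA]) = 4.72 + log(0.0006526/0.001151) = 4.72 + (-0.25) = 4.47.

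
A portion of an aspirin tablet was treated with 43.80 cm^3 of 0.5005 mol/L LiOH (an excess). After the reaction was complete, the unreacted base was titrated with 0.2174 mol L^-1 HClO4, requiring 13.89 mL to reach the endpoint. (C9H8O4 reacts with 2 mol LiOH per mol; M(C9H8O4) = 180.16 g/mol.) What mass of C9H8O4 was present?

Total n(LiOH) added = 0.5005 x 0.04380 = 0.02192 mol.
n(HClO4) used = 0.2174 x 0.01389 = 0.003020 mol, which equals the excess n(LiOH).
So n(LiOH) consumed by the sample = 0.02192 - 0.003020 = 0.01890 mol.
n(C9H8O4) = 0.01890 / 2 = 0.009451 mol.
mass = 0.009451 mol x 180.16 g/mol = 1.70 g.

1.70 g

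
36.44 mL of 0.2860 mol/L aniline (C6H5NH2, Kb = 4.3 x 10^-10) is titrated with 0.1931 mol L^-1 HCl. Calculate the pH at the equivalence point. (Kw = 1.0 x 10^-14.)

n(C6H5NH2) = 0.2860 x 0.03644 = 0.01042 mol; V(HCl) at equivalence = 0.01042/0.1931 = 0.05397 L.
At equivalence the base is fully converted to C6H5NH3+; total volume = 0.09041 L, so [C6H5NH3+] = 0.01042/0.09041 = 0.1153 M.
Ka(C6H5NH3+) = Kw/Kb = 1.0e-14 / 4.3 x 10^-10 = 2.33e-5.
[H^+] = sqrt(Ka x [C6H5NH3+]) = sqrt(2.33e-5 x 0.1153) = 0.00164 M.
pH = -log(0.00164) = 2.79.

2.79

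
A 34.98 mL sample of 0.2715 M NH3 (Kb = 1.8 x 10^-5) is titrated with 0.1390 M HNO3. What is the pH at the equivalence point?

5.15

n(NH3) = 0.2715 x 0.03498 = 0.009497 mol; V(HNO3) at equivalence = 0.009497/0.1390 = 0.06832 L.
At equivalence the base is fully converted to NH4+; total volume = 0.1033 L, so [NH4+] = 0.009497/0.1033 = 0.09193 M.
Ka(NH4+) = Kw/Kb = 1.0e-14 / 1.8 x 10^-5 = 5.56e-10.
[H^+] = sqrt(Ka x [NH4+]) = sqrt(5.56e-10 x 0.09193) = 7.15e-6 M.
pH = -log(7.15e-6) = 5.15.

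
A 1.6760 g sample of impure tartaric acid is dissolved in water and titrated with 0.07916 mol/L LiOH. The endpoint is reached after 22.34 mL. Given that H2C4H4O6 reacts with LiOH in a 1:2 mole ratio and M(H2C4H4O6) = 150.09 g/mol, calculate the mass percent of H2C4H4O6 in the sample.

n(LiOH) = 0.07916 x 0.02234 = 0.001768 mol.
n(H2C4H4O6) = 0.001768 / 2 = 0.0008842 mol.
mass of H2C4H4O6 = 0.0008842 x 150.09 = 0.1327 g.
% purity = 0.1327 / 1.6760 x 100 = 7.92%.

7.92%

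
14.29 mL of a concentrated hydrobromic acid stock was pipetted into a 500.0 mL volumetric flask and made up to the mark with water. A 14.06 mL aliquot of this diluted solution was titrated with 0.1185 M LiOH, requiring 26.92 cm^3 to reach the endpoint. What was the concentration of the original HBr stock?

n(LiOH) = 0.1185 x 0.02692 = 0.003190 mol.
n(HBr) in the aliquot = 0.003190 mol.
[diluted HBr] = 0.003190 / 0.01406 = 0.2269 M.
Dilution factor = 500.0/14.29 = 34.99, so [stock] = 0.2269 x 34.99 = 7.94 M.

7.94 M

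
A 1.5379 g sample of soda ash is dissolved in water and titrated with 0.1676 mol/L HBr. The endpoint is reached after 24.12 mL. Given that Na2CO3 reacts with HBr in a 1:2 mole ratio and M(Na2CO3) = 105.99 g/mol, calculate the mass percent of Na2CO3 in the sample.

13.9%

n(HBr) = 0.1676 x 0.02412 = 0.004043 mol.
n(Na2CO3) = 0.004043 / 2 = 0.002021 mol.
mass of Na2CO3 = 0.002021 x 105.99 = 0.2142 g.
% purity = 0.2142 / 1.5379 x 100 = 13.9%.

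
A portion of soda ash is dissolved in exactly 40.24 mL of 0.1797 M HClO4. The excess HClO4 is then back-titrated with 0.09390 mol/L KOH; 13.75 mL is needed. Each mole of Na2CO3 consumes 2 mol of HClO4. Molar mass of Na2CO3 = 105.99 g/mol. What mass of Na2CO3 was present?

Total n(HClO4) added = 0.1797 x 0.04024 = 0.007231 mol.
n(KOH) used = 0.09390 x 0.01375 = 0.001291 mol, which equals the excess n(HClO4).
So n(HClO4) consumed by the sample = 0.007231 - 0.001291 = 0.005940 mol.
n(Na2CO3) = 0.005940 / 2 = 0.002970 mol.
mass = 0.002970 mol x 105.99 g/mol = 0.315 g.

0.315 g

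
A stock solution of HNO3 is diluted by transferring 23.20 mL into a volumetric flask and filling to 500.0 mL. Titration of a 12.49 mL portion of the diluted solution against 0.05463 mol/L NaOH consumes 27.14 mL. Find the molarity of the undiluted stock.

n(NaOH) = 0.05463 x 0.02714 = 0.001483 mol.
n(HNO3) in the aliquot = 0.001483 mol.
[diluted HNO3] = 0.001483 / 0.01249 = 0.1187 M.
Dilution factor = 500.0/23.20 = 21.55, so [stock] = 0.1187 x 21.55 = 2.56 M.

2.56 M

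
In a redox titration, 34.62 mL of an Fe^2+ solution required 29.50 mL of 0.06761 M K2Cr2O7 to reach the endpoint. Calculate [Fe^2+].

n(K2Cr2O7) = 0.06761 x 0.02950 = 0.001994 mol.
From the balanced equation, 1 mol K2Cr2O7 reacts with 6 mol Fe^2+, so n(Fe^2+) = 0.001994 x 6/1 = 0.01197 mol.
[Fe^2+] = 0.01197 / 0.03462 L = 0.346 M.

0.346 M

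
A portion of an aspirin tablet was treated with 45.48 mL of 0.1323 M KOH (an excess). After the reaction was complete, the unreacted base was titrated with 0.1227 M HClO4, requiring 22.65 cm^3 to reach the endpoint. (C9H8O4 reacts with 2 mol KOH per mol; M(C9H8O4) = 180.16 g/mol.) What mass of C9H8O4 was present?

Total n(KOH) added = 0.1323 x 0.04548 = 0.006017 mol.
n(HClO4) used = 0.1227 x 0.02265 = 0.002779 mol, which equals the excess n(KOH).
So n(KOH) consumed by the sample = 0.006017 - 0.002779 = 0.003238 mol.
n(C9H8O4) = 0.003238 / 2 = 0.001619 mol.
mass = 0.001619 mol x 180.16 g/mol = 0.292 g.

0.292 g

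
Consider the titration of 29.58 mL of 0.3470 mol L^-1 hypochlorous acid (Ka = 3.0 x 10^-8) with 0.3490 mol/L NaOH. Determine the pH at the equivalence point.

n(HClO) = 0.3470 x 0.02958 = 0.01026 mol; V(NaOH) at equivalence = 0.01026/0.3490 = 0.02941 L.
At equivalence all the acid is converted to ClO-; total volume = 0.02958 + 0.02941 = 0.05899 L, so [ClO-] = 0.01026/0.05899 = 0.1740 M.
Kb = Kw/Ka = 1.0e-14 / 3.0 x 10^-8 = 3.33e-7.
[OH^-] = sqrt(Kb x [ClO-]) = sqrt(3.33e-7 x 0.1740) = 0.000241 M.
pOH = 3.62, so pH = 14.00 - 3.62 = 10.38.

10.38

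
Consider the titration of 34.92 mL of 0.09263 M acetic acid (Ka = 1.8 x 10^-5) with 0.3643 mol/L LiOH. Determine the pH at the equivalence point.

n(CH3COOH) = 0.09263 x 0.03492 = 0.003235 mol; V(LiOH) at equivalence = 0.003235/0.3643 = 0.008879 L.
At equivalence all the acid is converted to CH3COO-; total volume = 0.03492 + 0.008879 = 0.04380 L, so [CH3COO-] = 0.003235/0.04380 = 0.07385 M.
Kb = Kw/Ka = 1.0e-14 / 1.8 x 10^-5 = 5.56e-10.
[OH^-] = sqrt(Kb x [CH3COO-]) = sqrt(5.56e-10 x 0.07385) = 6.41e-6 M.
pOH = 5.19, so pH = 14.00 - 5.19 = 8.81.

8.81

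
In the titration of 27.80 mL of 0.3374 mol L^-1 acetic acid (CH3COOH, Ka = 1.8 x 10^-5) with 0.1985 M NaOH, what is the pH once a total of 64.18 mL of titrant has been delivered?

12.56

n(acid) = 0.3374 x 0.02780 = 0.009380 mol; n(NaOH) added = 0.1985 x 0.06418 = 0.01274 mol.
Base is in excess by 0.01274 - 0.009380 = 0.003360 mol in a total volume of 0.09198 L.
[OH^-] = 0.003360/0.09198 = 0.03653 M, so pOH = 1.44 and pH = 14.00 - 1.44 = 12.56.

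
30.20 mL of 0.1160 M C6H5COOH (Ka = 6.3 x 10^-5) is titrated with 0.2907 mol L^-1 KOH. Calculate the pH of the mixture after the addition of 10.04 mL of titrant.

Initial n(C6H5COOH) = 0.1160 x 0.03020 = 0.003503 mol.
n(KOH) added = 0.2907 x 0.01004 = 0.002919 mol, converting that many moles of C6H5COOH to C6H5COO-.
Remaining n(C6H5COOH) = 0.0005846 mol; n(C6H5COO-) = 0.002919 mol.
By Henderson-Hasselbalch, pH = pKa + log([A^-]/[HA]) = 4.20 + log(0.002919/0.0005846) = 4.20 + (+0.70) = 4.90.

4.90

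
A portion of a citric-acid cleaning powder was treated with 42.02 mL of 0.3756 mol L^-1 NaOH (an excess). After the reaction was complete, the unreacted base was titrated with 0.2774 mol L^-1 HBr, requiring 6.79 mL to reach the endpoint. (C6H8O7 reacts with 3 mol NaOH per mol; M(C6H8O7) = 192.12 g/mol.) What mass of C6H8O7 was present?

0.890 g

Total n(NaOH) added = 0.3756 x 0.04202 = 0.01578 mol.
n(HBr) used = 0.2774 x 0.006790 = 0.001884 mol, which equals the excess n(NaOH).
So n(NaOH) consumed by the sample = 0.01578 - 0.001884 = 0.01390 mol.
n(C6H8O7) = 0.01390 / 3 = 0.004633 mol.
mass = 0.004633 mol x 192.12 g/mol = 0.890 g.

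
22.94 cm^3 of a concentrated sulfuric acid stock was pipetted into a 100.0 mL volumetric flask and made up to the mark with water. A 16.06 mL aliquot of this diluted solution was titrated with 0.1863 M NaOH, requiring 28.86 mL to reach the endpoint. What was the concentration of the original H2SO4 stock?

0.730 M

n(NaOH) = 0.1863 x 0.02886 = 0.005377 mol.
n(H2SO4) in the aliquot = 0.005377 x 1/2 = 0.002688 mol.
[diluted H2SO4] = 0.002688 / 0.01606 = 0.1674 M.
Dilution factor = 100.0/22.94 = 4.359, so [stock] = 0.1674 x 4.359 = 0.730 M.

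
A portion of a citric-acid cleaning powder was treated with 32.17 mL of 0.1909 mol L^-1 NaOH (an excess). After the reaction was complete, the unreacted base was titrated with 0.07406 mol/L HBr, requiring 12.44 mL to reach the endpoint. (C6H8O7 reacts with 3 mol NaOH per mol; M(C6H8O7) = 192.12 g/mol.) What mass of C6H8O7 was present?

0.334 g

Total n(NaOH) added = 0.1909 x 0.03217 = 0.006141 mol.
n(HBr) used = 0.07406 x 0.01244 = 0.0009213 mol, which equals the excess n(NaOH).
So n(NaOH) consumed by the sample = 0.006141 - 0.0009213 = 0.005220 mol.
n(C6H8O7) = 0.005220 / 3 = 0.001740 mol.
mass = 0.001740 mol x 192.12 g/mol = 0.334 g.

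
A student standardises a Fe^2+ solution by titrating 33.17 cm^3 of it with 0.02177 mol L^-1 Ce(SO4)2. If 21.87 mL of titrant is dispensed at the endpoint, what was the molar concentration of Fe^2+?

n(Ce(SO4)2) = 0.02177 x 0.02187 = 0.0004761 mol.
From the balanced equation, 1 mol Ce(SO4)2 reacts with 1 mol Fe^2+, so n(Fe^2+) = 0.0004761 x 1/1 = 0.0004761 mol.
[Fe^2+] = 0.0004761 / 0.03317 L = 0.0144 M.

0.0144 M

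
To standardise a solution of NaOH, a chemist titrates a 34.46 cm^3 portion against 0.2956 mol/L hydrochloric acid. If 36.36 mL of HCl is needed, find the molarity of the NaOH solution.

0.312 M

n(HCl) delivered = 0.2956 x 0.03636 = 0.01075 mol.
For a 1:1 reaction, n(NaOH) = 0.01075 mol.
[NaOH] = 0.01075 mol / 0.03446 L = 0.312 M.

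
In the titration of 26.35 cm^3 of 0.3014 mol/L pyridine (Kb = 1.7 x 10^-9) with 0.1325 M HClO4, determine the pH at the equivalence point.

3.13

n(C5H5N) = 0.3014 x 0.02635 = 0.007942 mol; V(HClO4) at equivalence = 0.007942/0.1325 = 0.05994 L.
At equivalence the base is fully converted to C5H5NH+; total volume = 0.08629 L, so [C5H5NH+] = 0.007942/0.08629 = 0.09204 M.
Ka(C5H5NH+) = Kw/Kb = 1.0e-14 / 1.7 x 10^-9 = 5.88e-6.
[H^+] = sqrt(Ka x [C5H5NH+]) = sqrt(5.88e-6 x 0.09204) = 0.000736 M.
pH = -log(0.000736) = 3.13.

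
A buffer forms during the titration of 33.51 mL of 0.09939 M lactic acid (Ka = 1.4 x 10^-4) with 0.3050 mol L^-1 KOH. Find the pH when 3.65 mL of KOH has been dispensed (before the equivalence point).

Initial n(HC3H5O3) = 0.09939 x 0.03351 = 0.003331 mol.
n(KOH) added = 0.3050 x 0.003650 = 0.001113 mol, converting that many moles of HC3H5O3 to C3H5O3-.
Remaining n(HC3H5O3) = 0.002217 mol; n(C3H5O3-) = 0.001113 mol.
By Henderson-Hasselbalch, pH = pKa + log([A^-]/[HA]) = 3.85 + log(0.001113/0.002217) = 3.85 + (-0.30) = 3.55.

3.55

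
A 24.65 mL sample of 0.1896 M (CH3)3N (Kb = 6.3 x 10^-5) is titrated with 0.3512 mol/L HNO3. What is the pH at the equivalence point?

n((CH3)3N) = 0.1896 x 0.02465 = 0.004674 mol; V(HNO3) at equivalence = 0.004674/0.3512 = 0.01331 L.
At equivalence the base is fully converted to (CH3)3NH+; total volume = 0.03796 L, so [(CH3)3NH+] = 0.004674/0.03796 = 0.1231 M.
Ka((CH3)3NH+) = Kw/Kb = 1.0e-14 / 6.3 x 10^-5 = 1.59e-10.
[H^+] = sqrt(Ka x [(CH3)3NH+]) = sqrt(1.59e-10 x 0.1231) = 4.42e-6 M.
pH = -log(4.42e-6) = 5.35.

5.35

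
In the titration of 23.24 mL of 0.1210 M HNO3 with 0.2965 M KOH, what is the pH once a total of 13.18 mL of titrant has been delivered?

12.48

n(acid) = 0.1210 x 0.02324 = 0.002812 mol; n(KOH) added = 0.2965 x 0.01318 = 0.003908 mol.
Base is in excess by 0.003908 - 0.002812 = 0.001096 mol in a total volume of 0.03642 L.
[OH^-] = 0.001096/0.03642 = 0.03009 M, so pOH = 1.52 and pH = 14.00 - 1.52 = 12.48.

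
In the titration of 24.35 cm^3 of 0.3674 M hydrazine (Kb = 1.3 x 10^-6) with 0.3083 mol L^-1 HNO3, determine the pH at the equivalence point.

n(N2H4) = 0.3674 x 0.02435 = 0.008946 mol; V(HNO3) at equivalence = 0.008946/0.3083 = 0.02902 L.
At equivalence the base is fully converted to N2H5+; total volume = 0.05337 L, so [N2H5+] = 0.008946/0.05337 = 0.1676 M.
Ka(N2H5+) = Kw/Kb = 1.0e-14 / 1.3 x 10^-6 = 7.69e-9.
[H^+] = sqrt(Ka x [N2H5+]) = sqrt(7.69e-9 x 0.1676) = 3.59e-5 M.
pH = -log(3.59e-5) = 4.44.

4.44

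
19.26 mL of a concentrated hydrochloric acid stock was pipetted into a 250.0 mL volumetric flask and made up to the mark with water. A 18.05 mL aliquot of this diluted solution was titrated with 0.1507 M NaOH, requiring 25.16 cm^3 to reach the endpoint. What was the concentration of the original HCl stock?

n(NaOH) = 0.1507 x 0.02516 = 0.003792 mol.
n(HCl) in the aliquot = 0.003792 mol.
[diluted HCl] = 0.003792 / 0.01805 = 0.2101 M.
Dilution factor = 250.0/19.26 = 12.98, so [stock] = 0.2101 x 12.98 = 2.73 M.

2.73 M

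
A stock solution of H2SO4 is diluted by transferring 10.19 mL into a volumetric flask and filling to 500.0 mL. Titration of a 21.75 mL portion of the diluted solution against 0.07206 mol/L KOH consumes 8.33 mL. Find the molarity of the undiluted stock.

0.677 M

n(KOH) = 0.07206 x 0.008330 = 0.0006003 mol.
n(H2SO4) in the aliquot = 0.0006003 x 1/2 = 0.0003001 mol.
[diluted H2SO4] = 0.0003001 / 0.02175 = 0.01380 M.
Dilution factor = 500.0/10.19 = 49.07, so [stock] = 0.01380 x 49.07 = 0.677 M.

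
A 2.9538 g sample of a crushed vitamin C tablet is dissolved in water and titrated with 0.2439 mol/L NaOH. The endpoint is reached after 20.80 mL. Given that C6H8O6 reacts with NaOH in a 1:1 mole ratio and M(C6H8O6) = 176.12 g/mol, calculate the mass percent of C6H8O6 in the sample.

n(NaOH) = 0.2439 x 0.02080 = 0.005073 mol.
n(C6H8O6) = 0.005073 / 1 = 0.005073 mol.
mass of C6H8O6 = 0.005073 x 176.12 = 0.8935 g.
% purity = 0.8935 / 2.9538 x 100 = 30.2%.

30.2%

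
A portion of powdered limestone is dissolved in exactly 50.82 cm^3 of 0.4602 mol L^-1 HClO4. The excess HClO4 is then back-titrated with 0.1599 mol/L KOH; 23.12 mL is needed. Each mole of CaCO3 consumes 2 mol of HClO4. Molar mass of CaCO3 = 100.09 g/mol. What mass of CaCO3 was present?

0.985 g

Total n(HClO4) added = 0.4602 x 0.05082 = 0.02339 mol.
n(KOH) used = 0.1599 x 0.02312 = 0.003697 mol, which equals the excess n(HClO4).
So n(HClO4) consumed by the sample = 0.02339 - 0.003697 = 0.01969 mol.
n(CaCO3) = 0.01969 / 2 = 0.009845 mol.
mass = 0.009845 mol x 100.09 g/mol = 0.985 g.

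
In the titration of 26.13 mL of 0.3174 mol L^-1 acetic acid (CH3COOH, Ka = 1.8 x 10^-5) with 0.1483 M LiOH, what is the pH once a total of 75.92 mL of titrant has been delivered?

12.46

n(acid) = 0.3174 x 0.02613 = 0.008294 mol; n(LiOH) added = 0.1483 x 0.07592 = 0.01126 mol.
Base is in excess by 0.01126 - 0.008294 = 0.002965 mol in a total volume of 0.1021 L.
[OH^-] = 0.002965/0.1021 = 0.02906 M, so pOH = 1.54 and pH = 14.00 - 1.54 = 12.46.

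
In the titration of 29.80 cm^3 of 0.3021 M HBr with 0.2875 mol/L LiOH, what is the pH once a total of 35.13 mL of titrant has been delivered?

12.23

n(acid) = 0.3021 x 0.02980 = 0.009003 mol; n(LiOH) added = 0.2875 x 0.03513 = 0.01010 mol.
Base is in excess by 0.01010 - 0.009003 = 0.001097 mol in a total volume of 0.06493 L.
[OH^-] = 0.001097/0.06493 = 0.01690 M, so pOH = 1.77 and pH = 14.00 - 1.77 = 12.23.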